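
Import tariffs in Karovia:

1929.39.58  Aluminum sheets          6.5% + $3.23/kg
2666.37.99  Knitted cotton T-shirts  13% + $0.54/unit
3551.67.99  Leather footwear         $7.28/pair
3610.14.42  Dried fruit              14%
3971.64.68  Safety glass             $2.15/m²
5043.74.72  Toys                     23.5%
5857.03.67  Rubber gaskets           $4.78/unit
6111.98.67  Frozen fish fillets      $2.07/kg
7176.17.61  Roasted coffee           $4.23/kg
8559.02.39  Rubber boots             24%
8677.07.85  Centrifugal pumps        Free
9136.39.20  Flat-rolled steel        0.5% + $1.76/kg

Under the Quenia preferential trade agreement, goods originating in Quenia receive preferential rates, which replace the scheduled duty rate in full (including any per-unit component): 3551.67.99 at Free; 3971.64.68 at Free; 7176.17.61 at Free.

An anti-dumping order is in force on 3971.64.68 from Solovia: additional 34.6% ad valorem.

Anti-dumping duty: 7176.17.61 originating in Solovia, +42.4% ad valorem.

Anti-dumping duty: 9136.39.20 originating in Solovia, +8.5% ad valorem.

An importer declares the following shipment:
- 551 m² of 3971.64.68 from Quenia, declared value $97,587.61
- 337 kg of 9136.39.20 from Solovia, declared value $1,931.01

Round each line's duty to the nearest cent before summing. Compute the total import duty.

$766.91

Line 1 (3971.64.68, Quenia, 551 m², $97,587.61):
Base rate for 3971.64.68 is $2.15/m².
Origin Quenia qualifies under the Karovia–Quenia agreement and 3971.64.68 is covered: preferential rate Free applies instead.
The additional-duty order on 3971.64.68 targets Solovia, not Quenia; it does not apply.
Duty = $97,587.61 × 0% = $0.00.
Line 2 (9136.39.20, Solovia, 337 kg, $1,931.01):
Base rate for 9136.39.20 is 0.5% + $1.76/kg.
Additional duty on 9136.39.20 from Solovia: +8.5%. Applied ad valorem rate: 0.5% + 8.5% = 9%.
Duty = $1,931.01 × 9% + 337 × $1.76 = $766.91.
Total = $0.00 + $766.91 = $766.91.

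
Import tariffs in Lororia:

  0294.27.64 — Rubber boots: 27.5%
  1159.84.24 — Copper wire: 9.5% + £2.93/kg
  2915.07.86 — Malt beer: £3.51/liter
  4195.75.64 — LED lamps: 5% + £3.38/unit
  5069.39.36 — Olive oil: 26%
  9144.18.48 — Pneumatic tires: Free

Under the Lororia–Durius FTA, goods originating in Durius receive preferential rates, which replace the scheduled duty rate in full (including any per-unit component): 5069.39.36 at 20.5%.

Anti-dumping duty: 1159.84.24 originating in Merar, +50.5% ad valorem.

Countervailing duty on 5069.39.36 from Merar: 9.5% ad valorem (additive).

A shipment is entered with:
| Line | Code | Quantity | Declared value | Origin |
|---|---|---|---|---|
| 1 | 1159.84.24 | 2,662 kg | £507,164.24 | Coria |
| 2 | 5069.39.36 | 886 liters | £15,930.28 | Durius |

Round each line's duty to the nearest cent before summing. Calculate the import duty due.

Line 1 (1159.84.24, Coria, 2,662 kg, £507,164.24):
Base rate for 1159.84.24 is 9.5% + £2.93/kg.
The additional-duty order on 1159.84.24 targets Merar, not Coria; it does not apply.
Duty = £507,164.24 × 9.5% + 2,662 × £2.93 = £55,980.26.
Line 2 (5069.39.36, Durius, 886 liters, £15,930.28):
Base rate for 5069.39.36 is 26%.
Origin Durius qualifies under the Lororia–Durius agreement and 5069.39.36 is covered: preferential rate 20.5% applies instead.
The additional-duty order on 5069.39.36 targets Merar, not Durius; it does not apply.
Duty = £15,930.28 × 20.5% = £3,265.71.
Total = £55,980.26 + £3,265.71 = £59,245.97.

£59,245.97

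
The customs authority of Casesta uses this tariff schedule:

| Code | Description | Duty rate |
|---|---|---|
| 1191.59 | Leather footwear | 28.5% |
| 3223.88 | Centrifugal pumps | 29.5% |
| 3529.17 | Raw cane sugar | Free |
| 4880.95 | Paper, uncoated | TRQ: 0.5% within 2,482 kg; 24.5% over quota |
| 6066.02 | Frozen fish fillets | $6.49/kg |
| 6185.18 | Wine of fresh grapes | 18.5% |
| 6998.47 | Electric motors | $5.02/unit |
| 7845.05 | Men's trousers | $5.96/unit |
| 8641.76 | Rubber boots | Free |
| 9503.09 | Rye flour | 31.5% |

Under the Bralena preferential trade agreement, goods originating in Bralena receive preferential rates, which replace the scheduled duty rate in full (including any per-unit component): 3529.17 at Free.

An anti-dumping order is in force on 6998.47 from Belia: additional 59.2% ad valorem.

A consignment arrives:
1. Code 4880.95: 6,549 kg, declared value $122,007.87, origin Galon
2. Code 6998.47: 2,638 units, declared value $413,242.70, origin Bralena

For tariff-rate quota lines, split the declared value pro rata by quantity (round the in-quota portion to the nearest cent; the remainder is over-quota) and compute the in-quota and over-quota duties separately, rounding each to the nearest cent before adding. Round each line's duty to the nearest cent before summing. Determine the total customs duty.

Line 1 (4880.95, Galon, 6,549 kg, $122,007.87):
Code 4880.95 is under a tariff-rate quota (threshold 2,482 kg). In-quota: 2,482 kg at 0.5%; over-quota: 4,067 kg at 24.5%.
Pro-rata value split: in-quota = $122,007.87 × 2,482/6,549 = $46,239.66; over-quota = $122,007.87 − $46,239.66 = $75,768.21.
In-quota duty = $46,239.66 × 0.5% = $231.20. Over-quota duty = $75,768.21 × 24.5% = $18,563.21.
Line duty = $231.20 + $18,563.21 = $18,794.41.
Line 2 (6998.47, Bralena, 2,638 units, $413,242.70):
Base rate for 6998.47 is $5.02/unit.
Origin Bralena is the FTA partner but 6998.47 is not on the preference list; base rate stands.
The additional-duty order on 6998.47 targets Belia, not Bralena; it does not apply.
Duty = 2,638 × $5.02 = $13,242.76.
Total = $18,794.41 + $13,242.76 = $32,037.17.

$32,037.17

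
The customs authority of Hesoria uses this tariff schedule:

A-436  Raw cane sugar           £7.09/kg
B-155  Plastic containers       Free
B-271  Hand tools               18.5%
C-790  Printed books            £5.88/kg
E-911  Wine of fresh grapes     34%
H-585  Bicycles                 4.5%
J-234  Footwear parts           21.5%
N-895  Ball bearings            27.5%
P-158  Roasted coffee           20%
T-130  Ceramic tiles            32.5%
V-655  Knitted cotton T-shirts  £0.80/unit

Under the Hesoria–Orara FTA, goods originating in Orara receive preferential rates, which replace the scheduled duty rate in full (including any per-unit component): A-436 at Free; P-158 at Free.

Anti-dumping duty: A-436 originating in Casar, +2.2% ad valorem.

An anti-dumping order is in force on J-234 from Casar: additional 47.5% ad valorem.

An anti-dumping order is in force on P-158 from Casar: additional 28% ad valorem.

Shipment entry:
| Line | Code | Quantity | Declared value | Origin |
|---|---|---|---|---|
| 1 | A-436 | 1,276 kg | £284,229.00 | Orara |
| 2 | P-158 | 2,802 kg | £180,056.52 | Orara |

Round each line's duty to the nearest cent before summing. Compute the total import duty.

Line 1 (A-436, Orara, 1,276 kg, £284,229.00):
Base rate for A-436 is £7.09/kg.
Origin Orara qualifies under the Hesoria–Orara agreement and A-436 is covered: preferential rate Free applies instead.
The additional-duty order on A-436 targets Casar, not Orara; it does not apply.
Duty = £284,229.00 × 0% = £0.00.
Line 2 (P-158, Orara, 2,802 kg, £180,056.52):
Base rate for P-158 is 20%.
Origin Orara qualifies under the Hesoria–Orara agreement and P-158 is covered: preferential rate Free applies instead.
The additional-duty order on P-158 targets Casar, not Orara; it does not apply.
Duty = £180,056.52 × 0% = £0.00.
Total = £0.00 + £0.00 = £0.00.

£0.00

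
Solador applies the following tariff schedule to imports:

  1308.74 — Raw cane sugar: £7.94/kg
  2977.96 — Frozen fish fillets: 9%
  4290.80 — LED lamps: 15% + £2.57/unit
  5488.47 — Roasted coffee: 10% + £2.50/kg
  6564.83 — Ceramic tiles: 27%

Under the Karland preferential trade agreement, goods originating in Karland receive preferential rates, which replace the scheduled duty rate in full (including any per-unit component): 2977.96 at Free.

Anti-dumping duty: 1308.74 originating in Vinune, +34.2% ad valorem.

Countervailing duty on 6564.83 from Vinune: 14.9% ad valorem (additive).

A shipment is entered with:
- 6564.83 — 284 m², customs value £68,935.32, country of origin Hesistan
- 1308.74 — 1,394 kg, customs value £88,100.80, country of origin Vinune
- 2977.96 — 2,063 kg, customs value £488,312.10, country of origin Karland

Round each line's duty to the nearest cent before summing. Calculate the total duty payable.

Line 1 (6564.83, Hesistan, 284 m², £68,935.32):
Base rate for 6564.83 is 27%.
The additional-duty order on 6564.83 targets Vinune, not Hesistan; it does not apply.
Duty = £68,935.32 × 27% = £18,612.54.
Line 2 (1308.74, Vinune, 1,394 kg, £88,100.80):
Base rate for 1308.74 is £7.94/kg.
Additional duty on 1308.74 from Vinune: +34.2% ad valorem. Applied ad valorem rate = 34.2%.
Duty = £88,100.80 × 34.2% + 1,394 × £7.94 = £41,198.83.
Line 3 (2977.96, Karland, 2,063 kg, £488,312.10):
Base rate for 2977.96 is 9%.
Origin Karland qualifies under the Solador–Karland agreement and 2977.96 is covered: preferential rate Free applies instead.
Duty = £488,312.10 × 0% = £0.00.
Total = £18,612.54 + £41,198.83 + £0.00 = £59,811.37.

£59,811.37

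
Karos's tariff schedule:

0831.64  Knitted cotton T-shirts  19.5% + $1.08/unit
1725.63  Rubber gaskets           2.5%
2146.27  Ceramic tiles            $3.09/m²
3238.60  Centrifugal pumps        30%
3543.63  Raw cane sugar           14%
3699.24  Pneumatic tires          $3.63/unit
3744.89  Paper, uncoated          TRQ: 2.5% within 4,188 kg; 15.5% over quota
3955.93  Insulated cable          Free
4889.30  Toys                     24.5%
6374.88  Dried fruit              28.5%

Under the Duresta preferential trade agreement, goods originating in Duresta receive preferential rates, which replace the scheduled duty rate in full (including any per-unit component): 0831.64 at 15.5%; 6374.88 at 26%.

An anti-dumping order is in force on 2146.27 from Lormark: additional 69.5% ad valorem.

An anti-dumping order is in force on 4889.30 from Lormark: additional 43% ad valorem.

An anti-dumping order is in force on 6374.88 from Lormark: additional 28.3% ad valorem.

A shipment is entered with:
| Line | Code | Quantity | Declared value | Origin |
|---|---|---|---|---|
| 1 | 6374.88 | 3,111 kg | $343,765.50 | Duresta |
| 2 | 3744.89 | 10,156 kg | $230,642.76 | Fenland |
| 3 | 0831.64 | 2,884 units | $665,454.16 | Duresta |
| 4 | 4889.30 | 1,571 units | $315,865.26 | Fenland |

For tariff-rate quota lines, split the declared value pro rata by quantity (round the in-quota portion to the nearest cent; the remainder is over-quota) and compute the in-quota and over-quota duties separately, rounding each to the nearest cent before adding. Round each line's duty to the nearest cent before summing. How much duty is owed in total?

Line 1 (6374.88, Duresta, 3,111 kg, $343,765.50):
Base rate for 6374.88 is 28.5%.
Origin Duresta qualifies under the Karos–Duresta agreement and 6374.88 is covered: preferential rate 26% applies instead.
The additional-duty order on 6374.88 targets Lormark, not Duresta; it does not apply.
Duty = $343,765.50 × 26% = $89,379.03.
Line 2 (3744.89, Fenland, 10,156 kg, $230,642.76):
Code 3744.89 is under a tariff-rate quota (threshold 4,188 kg). In-quota: 4,188 kg at 2.5%; over-quota: 5,968 kg at 15.5%.
Pro-rata value split: in-quota = $230,642.76 × 4,188/10,156 = $95,109.48; over-quota = $230,642.76 − $95,109.48 = $135,533.28.
In-quota duty = $95,109.48 × 2.5% = $2,377.74. Over-quota duty = $135,533.28 × 15.5% = $21,007.66.
Line duty = $2,377.74 + $21,007.66 = $23,385.40.
Line 3 (0831.64, Duresta, 2,884 units, $665,454.16):
Base rate for 0831.64 is 19.5% + $1.08/unit.
Origin Duresta qualifies under the Karos–Duresta agreement and 0831.64 is covered: preferential rate 15.5% applies instead.
Duty = $665,454.16 × 15.5% = $103,145.39.
Line 4 (4889.30, Fenland, 1,571 units, $315,865.26):
Base rate for 4889.30 is 24.5%.
The additional-duty order on 4889.30 targets Lormark, not Fenland; it does not apply.
Duty = $315,865.26 × 24.5% = $77,386.99.
Total = $89,379.03 + $23,385.40 + $103,145.39 + $77,386.99 = $293,296.81.

$293,296.81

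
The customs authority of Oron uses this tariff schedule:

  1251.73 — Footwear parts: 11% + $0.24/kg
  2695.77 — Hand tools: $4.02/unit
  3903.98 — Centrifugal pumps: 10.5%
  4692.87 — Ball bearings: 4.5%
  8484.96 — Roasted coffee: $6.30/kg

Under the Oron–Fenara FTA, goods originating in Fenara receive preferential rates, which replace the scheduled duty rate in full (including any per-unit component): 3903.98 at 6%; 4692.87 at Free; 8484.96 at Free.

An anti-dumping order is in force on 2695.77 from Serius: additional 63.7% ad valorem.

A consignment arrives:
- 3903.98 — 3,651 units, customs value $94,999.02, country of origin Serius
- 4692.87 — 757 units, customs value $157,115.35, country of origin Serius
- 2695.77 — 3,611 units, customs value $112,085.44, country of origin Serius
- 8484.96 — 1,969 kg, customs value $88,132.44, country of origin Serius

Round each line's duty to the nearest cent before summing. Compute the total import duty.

Line 1 (3903.98, Serius, 3,651 units, $94,999.02):
Base rate for 3903.98 is 10.5%.
3903.98 has an FTA preferential rate, but origin Serius is not Fenara; base rate stands.
Duty = $94,999.02 × 10.5% = $9,974.90.
Line 2 (4692.87, Serius, 757 units, $157,115.35):
Base rate for 4692.87 is 4.5%.
4692.87 has an FTA preferential rate, but origin Serius is not Fenara; base rate stands.
Duty = $157,115.35 × 4.5% = $7,070.19.
Line 3 (2695.77, Serius, 3,611 units, $112,085.44):
Base rate for 2695.77 is $4.02/unit.
Additional duty on 2695.77 from Serius: +63.7% ad valorem. Applied ad valorem rate = 63.7%.
Duty = $112,085.44 × 63.7% + 3,611 × $4.02 = $85,914.65.
Line 4 (8484.96, Serius, 1,969 kg, $88,132.44):
Base rate for 8484.96 is $6.30/kg.
8484.96 has an FTA preferential rate, but origin Serius is not Fenara; base rate stands.
Duty = 1,969 × $6.30 = $12,404.70.
Total = $9,974.90 + $7,070.19 + $85,914.65 + $12,404.70 = $115,364.44.

$115,364.44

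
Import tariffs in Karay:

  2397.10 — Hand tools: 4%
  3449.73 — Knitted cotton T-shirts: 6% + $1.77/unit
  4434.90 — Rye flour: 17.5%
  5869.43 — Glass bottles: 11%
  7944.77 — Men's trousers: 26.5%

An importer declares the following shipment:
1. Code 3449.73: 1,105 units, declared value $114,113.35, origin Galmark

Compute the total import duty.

$8,802.65

Line 1 (3449.73, Galmark, 1,105 units, $114,113.35):
Base rate for 3449.73 is 6% + $1.77/unit.
Duty = $114,113.35 × 6% + 1,105 × $1.77 = $8,802.65.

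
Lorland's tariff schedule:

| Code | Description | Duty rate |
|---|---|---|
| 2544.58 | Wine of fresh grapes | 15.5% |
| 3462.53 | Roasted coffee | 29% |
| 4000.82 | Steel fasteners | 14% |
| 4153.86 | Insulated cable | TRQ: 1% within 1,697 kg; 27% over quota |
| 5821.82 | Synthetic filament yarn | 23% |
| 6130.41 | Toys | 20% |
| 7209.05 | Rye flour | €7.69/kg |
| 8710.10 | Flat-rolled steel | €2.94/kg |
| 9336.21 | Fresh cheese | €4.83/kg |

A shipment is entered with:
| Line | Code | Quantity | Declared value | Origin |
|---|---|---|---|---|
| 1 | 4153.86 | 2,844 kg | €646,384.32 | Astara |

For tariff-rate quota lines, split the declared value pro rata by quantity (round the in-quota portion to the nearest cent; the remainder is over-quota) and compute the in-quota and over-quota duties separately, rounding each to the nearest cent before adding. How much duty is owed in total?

Line 1 (4153.86, Astara, 2,844 kg, €646,384.32):
Code 4153.86 is under a tariff-rate quota (threshold 1,697 kg). In-quota: 1,697 kg at 1%; over-quota: 1,147 kg at 27%.
Pro-rata value split: in-quota = €646,384.32 × 1,697/2,844 = €385,694.16; over-quota = €646,384.32 − €385,694.16 = €260,690.16.
In-quota duty = €385,694.16 × 1% = €3,856.94. Over-quota duty = €260,690.16 × 27% = €70,386.34.
Line duty = €3,856.94 + €70,386.34 = €74,243.28.

€74,243.28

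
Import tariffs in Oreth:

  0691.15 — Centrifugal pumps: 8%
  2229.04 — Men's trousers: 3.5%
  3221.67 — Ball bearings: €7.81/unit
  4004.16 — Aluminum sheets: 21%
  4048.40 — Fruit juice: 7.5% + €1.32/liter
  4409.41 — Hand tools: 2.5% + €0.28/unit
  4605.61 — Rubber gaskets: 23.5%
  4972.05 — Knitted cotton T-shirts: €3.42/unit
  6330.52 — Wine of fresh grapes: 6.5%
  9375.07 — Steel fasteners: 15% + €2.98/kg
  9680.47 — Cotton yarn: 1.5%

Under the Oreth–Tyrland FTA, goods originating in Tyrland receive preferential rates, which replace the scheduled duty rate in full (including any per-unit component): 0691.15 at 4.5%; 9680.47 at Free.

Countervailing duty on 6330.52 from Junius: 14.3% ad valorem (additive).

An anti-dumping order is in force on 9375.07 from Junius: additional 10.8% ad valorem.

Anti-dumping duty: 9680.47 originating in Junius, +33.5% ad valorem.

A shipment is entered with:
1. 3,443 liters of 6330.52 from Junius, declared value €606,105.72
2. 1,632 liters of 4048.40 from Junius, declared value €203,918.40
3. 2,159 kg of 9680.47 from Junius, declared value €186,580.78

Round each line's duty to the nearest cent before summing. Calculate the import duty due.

Line 1 (6330.52, Junius, 3,443 liters, €606,105.72):
Base rate for 6330.52 is 6.5%.
Additional duty on 6330.52 from Junius: +14.3%. Applied ad valorem rate: 6.5% + 14.3% = 20.8%.
Duty = €606,105.72 × 20.8% = €126,069.99.
Line 2 (4048.40, Junius, 1,632 liters, €203,918.40):
Base rate for 4048.40 is 7.5% + €1.32/liter.
Duty = €203,918.40 × 7.5% + 1,632 × €1.32 = €17,448.12.
Line 3 (9680.47, Junius, 2,159 kg, €186,580.78):
Base rate for 9680.47 is 1.5%.
9680.47 has an FTA preferential rate, but origin Junius is not Tyrland; base rate stands.
Additional duty on 9680.47 from Junius: +33.5%. Applied ad valorem rate: 1.5% + 33.5% = 35%.
Duty = €186,580.78 × 35% = €65,303.27.
Total = €126,069.99 + €17,448.12 + €65,303.27 = €208,821.38.

€208,821.38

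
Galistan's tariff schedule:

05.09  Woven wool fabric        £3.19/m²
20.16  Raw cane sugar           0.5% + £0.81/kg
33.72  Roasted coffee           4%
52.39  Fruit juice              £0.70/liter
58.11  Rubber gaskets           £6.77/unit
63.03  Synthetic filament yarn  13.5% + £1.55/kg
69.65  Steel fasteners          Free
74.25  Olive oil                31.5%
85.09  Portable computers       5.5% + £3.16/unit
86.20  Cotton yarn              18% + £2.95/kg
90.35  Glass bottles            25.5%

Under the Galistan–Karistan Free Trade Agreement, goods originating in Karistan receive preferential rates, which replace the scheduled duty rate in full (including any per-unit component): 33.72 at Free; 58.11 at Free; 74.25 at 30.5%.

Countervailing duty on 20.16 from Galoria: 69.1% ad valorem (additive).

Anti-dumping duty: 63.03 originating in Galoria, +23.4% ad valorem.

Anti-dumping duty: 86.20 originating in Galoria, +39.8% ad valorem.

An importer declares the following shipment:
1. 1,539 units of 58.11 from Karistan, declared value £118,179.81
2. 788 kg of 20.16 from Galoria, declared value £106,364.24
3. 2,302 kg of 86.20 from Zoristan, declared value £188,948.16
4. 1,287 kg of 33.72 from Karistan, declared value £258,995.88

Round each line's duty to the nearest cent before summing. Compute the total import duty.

£115,469.36

Line 1 (58.11, Karistan, 1,539 units, £118,179.81):
Base rate for 58.11 is £6.77/unit.
Origin Karistan qualifies under the Galistan–Karistan agreement and 58.11 is covered: preferential rate Free applies instead.
Duty = £118,179.81 × 0% = £0.00.
Line 2 (20.16, Galoria, 788 kg, £106,364.24):
Base rate for 20.16 is 0.5% + £0.81/kg.
Additional duty on 20.16 from Galoria: +69.1%. Applied ad valorem rate: 0.5% + 69.1% = 69.6%.
Duty = £106,364.24 × 69.6% + 788 × £0.81 = £74,667.79.
Line 3 (86.20, Zoristan, 2,302 kg, £188,948.16):
Base rate for 86.20 is 18% + £2.95/kg.
The additional-duty order on 86.20 targets Galoria, not Zoristan; it does not apply.
Duty = £188,948.16 × 18% + 2,302 × £2.95 = £40,801.57.
Line 4 (33.72, Karistan, 1,287 kg, £258,995.88):
Base rate for 33.72 is 4%.
Origin Karistan qualifies under the Galistan–Karistan agreement and 33.72 is covered: preferential rate Free applies instead.
Duty = £258,995.88 × 0% = £0.00.
Total = £0.00 + £74,667.79 + £40,801.57 + £0.00 = £115,469.36.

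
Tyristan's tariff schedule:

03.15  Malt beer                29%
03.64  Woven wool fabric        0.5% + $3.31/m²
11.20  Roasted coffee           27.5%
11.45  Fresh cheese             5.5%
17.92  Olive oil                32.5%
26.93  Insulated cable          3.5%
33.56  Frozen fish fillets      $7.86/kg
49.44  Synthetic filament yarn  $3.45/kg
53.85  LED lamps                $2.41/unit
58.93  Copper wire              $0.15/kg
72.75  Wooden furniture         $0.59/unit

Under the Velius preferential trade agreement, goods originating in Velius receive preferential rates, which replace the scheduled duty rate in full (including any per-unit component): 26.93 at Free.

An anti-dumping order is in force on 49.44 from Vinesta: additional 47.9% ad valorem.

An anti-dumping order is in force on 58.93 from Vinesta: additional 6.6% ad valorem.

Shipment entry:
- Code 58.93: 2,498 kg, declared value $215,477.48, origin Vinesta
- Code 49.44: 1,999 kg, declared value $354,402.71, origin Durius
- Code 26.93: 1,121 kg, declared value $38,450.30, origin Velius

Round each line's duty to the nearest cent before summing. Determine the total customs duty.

Line 1 (58.93, Vinesta, 2,498 kg, $215,477.48):
Base rate for 58.93 is $0.15/kg.
Additional duty on 58.93 from Vinesta: +6.6% ad valorem. Applied ad valorem rate = 6.6%.
Duty = $215,477.48 × 6.6% + 2,498 × $0.15 = $14,596.21.
Line 2 (49.44, Durius, 1,999 kg, $354,402.71):
Base rate for 49.44 is $3.45/kg.
The additional-duty order on 49.44 targets Vinesta, not Durius; it does not apply.
Duty = 1,999 × $3.45 = $6,896.55.
Line 3 (26.93, Velius, 1,121 kg, $38,450.30):
Base rate for 26.93 is 3.5%.
Origin Velius qualifies under the Tyristan–Velius agreement and 26.93 is covered: preferential rate Free applies instead.
Duty = $38,450.30 × 0% = $0.00.
Total = $14,596.21 + $6,896.55 + $0.00 = $21,492.76.

$21,492.76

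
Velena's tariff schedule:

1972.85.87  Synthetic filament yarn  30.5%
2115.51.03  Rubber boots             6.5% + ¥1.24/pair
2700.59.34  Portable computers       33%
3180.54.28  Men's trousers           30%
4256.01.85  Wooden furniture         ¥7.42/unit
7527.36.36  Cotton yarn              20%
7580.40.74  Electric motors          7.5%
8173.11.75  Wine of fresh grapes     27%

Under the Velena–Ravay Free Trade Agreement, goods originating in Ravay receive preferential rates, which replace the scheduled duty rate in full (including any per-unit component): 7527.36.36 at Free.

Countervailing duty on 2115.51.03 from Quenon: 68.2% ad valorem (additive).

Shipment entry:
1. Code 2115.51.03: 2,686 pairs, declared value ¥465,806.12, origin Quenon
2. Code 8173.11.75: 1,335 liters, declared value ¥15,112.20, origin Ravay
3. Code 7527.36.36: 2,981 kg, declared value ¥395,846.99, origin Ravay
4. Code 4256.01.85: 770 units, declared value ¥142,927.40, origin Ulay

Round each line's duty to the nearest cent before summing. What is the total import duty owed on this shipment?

Line 1 (2115.51.03, Quenon, 2,686 pairs, ¥465,806.12):
Base rate for 2115.51.03 is 6.5% + ¥1.24/pair.
Additional duty on 2115.51.03 from Quenon: +68.2%. Applied ad valorem rate: 6.5% + 68.2% = 74.7%.
Duty = ¥465,806.12 × 74.7% + 2,686 × ¥1.24 = ¥351,287.81.
Line 2 (8173.11.75, Ravay, 1,335 liters, ¥15,112.20):
Base rate for 8173.11.75 is 27%.
Origin Ravay is the FTA partner but 8173.11.75 is not on the preference list; base rate stands.
Duty = ¥15,112.20 × 27% = ¥4,080.29.
Line 3 (7527.36.36, Ravay, 2,981 kg, ¥395,846.99):
Base rate for 7527.36.36 is 20%.
Origin Ravay qualifies under the Velena–Ravay agreement and 7527.36.36 is covered: preferential rate Free applies instead.
Duty = ¥395,846.99 × 0% = ¥0.00.
Line 4 (4256.01.85, Ulay, 770 units, ¥142,927.40):
Base rate for 4256.01.85 is ¥7.42/unit.
Duty = 770 × ¥7.42 = ¥5,713.40.
Total = ¥351,287.81 + ¥4,080.29 + ¥0.00 + ¥5,713.40 = ¥361,081.50.

¥361,081.50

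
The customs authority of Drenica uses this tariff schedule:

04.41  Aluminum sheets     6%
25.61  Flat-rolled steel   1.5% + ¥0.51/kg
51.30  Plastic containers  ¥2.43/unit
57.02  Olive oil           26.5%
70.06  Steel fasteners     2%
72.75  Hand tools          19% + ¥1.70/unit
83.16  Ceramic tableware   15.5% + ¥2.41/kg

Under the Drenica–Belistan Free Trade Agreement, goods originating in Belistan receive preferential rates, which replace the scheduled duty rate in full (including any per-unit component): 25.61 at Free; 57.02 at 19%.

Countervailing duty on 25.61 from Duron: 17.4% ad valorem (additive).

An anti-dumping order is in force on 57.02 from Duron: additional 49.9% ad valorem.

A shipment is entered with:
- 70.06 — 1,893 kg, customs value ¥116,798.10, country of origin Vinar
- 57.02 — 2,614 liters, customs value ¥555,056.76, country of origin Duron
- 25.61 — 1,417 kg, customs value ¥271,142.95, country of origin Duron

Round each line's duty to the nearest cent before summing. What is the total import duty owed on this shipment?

¥478,368.01

Line 1 (70.06, Vinar, 1,893 kg, ¥116,798.10):
Base rate for 70.06 is 2%.
Duty = ¥116,798.10 × 2% = ¥2,335.96.
Line 2 (57.02, Duron, 2,614 liters, ¥555,056.76):
Base rate for 57.02 is 26.5%.
57.02 has an FTA preferential rate, but origin Duron is not Belistan; base rate stands.
Additional duty on 57.02 from Duron: +49.9%. Applied ad valorem rate: 26.5% + 49.9% = 76.4%.
Duty = ¥555,056.76 × 76.4% = ¥424,063.36.
Line 3 (25.61, Duron, 1,417 kg, ¥271,142.95):
Base rate for 25.61 is 1.5% + ¥0.51/kg.
25.61 has an FTA preferential rate, but origin Duron is not Belistan; base rate stands.
Additional duty on 25.61 from Duron: +17.4%. Applied ad valorem rate: 1.5% + 17.4% = 18.9%.
Duty = ¥271,142.95 × 18.9% + 1,417 × ¥0.51 = ¥51,968.69.
Total = ¥2,335.96 + ¥424,063.36 + ¥51,968.69 = ¥478,368.01.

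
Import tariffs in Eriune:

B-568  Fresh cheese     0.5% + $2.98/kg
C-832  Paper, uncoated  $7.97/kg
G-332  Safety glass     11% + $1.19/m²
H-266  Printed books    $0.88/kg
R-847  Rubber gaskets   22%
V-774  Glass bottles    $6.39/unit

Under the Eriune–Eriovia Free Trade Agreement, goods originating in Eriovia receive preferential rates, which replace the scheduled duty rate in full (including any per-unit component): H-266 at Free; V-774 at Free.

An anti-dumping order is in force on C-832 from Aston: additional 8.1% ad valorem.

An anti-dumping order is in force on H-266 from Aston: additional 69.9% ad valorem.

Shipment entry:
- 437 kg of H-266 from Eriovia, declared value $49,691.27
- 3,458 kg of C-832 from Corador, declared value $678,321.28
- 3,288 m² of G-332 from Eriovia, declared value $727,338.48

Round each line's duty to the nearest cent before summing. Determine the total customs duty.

Line 1 (H-266, Eriovia, 437 kg, $49,691.27):
Base rate for H-266 is $0.88/kg.
Origin Eriovia qualifies under the Eriune–Eriovia agreement and H-266 is covered: preferential rate Free applies instead.
The additional-duty order on H-266 targets Aston, not Eriovia; it does not apply.
Duty = $49,691.27 × 0% = $0.00.
Line 2 (C-832, Corador, 3,458 kg, $678,321.28):
Base rate for C-832 is $7.97/kg.
The additional-duty order on C-832 targets Aston, not Corador; it does not apply.
Duty = 3,458 × $7.97 = $27,560.26.
Line 3 (G-332, Eriovia, 3,288 m², $727,338.48):
Base rate for G-332 is 11% + $1.19/m².
Origin Eriovia is the FTA partner but G-332 is not on the preference list; base rate stands.
Duty = $727,338.48 × 11% + 3,288 × $1.19 = $83,919.95.
Total = $0.00 + $27,560.26 + $83,919.95 = $111,480.21.

$111,480.21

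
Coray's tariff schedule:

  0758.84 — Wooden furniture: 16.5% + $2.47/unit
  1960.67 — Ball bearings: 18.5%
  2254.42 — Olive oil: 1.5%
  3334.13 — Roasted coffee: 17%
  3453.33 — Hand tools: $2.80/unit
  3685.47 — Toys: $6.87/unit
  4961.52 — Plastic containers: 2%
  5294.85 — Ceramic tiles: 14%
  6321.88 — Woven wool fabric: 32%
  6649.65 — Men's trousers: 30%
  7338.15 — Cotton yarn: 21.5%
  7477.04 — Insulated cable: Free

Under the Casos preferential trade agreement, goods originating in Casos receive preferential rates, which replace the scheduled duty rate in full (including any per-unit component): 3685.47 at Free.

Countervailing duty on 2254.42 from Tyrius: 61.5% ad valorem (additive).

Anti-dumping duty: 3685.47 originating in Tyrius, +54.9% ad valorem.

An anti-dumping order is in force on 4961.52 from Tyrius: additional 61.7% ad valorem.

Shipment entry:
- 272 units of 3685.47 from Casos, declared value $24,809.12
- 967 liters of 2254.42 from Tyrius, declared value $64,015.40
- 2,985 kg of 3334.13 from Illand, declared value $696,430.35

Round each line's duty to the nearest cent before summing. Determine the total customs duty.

Line 1 (3685.47, Casos, 272 units, $24,809.12):
Base rate for 3685.47 is $6.87/unit.
Origin Casos qualifies under the Coray–Casos agreement and 3685.47 is covered: preferential rate Free applies instead.
The additional-duty order on 3685.47 targets Tyrius, not Casos; it does not apply.
Duty = $24,809.12 × 0% = $0.00.
Line 2 (2254.42, Tyrius, 967 liters, $64,015.40):
Base rate for 2254.42 is 1.5%.
Additional duty on 2254.42 from Tyrius: +61.5%. Applied ad valorem rate: 1.5% + 61.5% = 63%.
Duty = $64,015.40 × 63% = $40,329.70.
Line 3 (3334.13, Illand, 2,985 kg, $696,430.35):
Base rate for 3334.13 is 17%.
Duty = $696,430.35 × 17% = $118,393.16.
Total = $0.00 + $40,329.70 + $118,393.16 = $158,722.86.

$158,722.86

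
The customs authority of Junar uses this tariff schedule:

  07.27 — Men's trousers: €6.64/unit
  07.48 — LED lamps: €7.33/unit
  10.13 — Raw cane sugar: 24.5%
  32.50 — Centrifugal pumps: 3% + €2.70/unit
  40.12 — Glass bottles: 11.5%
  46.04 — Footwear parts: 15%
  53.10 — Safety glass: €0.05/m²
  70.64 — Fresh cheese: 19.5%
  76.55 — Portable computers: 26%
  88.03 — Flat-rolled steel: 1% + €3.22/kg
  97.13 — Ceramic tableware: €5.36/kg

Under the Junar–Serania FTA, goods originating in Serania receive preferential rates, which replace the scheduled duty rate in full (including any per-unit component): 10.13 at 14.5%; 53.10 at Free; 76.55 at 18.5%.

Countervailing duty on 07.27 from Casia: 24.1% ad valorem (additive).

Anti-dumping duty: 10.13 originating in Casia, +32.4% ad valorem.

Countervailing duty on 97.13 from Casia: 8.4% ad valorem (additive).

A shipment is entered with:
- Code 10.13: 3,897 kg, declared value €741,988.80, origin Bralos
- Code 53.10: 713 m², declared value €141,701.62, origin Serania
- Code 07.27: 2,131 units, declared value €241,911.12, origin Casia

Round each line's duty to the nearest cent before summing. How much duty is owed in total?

Line 1 (10.13, Bralos, 3,897 kg, €741,988.80):
Base rate for 10.13 is 24.5%.
10.13 has an FTA preferential rate, but origin Bralos is not Serania; base rate stands.
The additional-duty order on 10.13 targets Casia, not Bralos; it does not apply.
Duty = €741,988.80 × 24.5% = €181,787.26.
Line 2 (53.10, Serania, 713 m², €141,701.62):
Base rate for 53.10 is €0.05/m².
Origin Serania qualifies under the Junar–Serania agreement and 53.10 is covered: preferential rate Free applies instead.
Duty = €141,701.62 × 0% = €0.00.
Line 3 (07.27, Casia, 2,131 units, €241,911.12):
Base rate for 07.27 is €6.64/unit.
Additional duty on 07.27 from Casia: +24.1% ad valorem. Applied ad valorem rate = 24.1%.
Duty = €241,911.12 × 24.1% + 2,131 × €6.64 = €72,450.42.
Total = €181,787.26 + €0.00 + €72,450.42 = €254,237.68.

€254,237.68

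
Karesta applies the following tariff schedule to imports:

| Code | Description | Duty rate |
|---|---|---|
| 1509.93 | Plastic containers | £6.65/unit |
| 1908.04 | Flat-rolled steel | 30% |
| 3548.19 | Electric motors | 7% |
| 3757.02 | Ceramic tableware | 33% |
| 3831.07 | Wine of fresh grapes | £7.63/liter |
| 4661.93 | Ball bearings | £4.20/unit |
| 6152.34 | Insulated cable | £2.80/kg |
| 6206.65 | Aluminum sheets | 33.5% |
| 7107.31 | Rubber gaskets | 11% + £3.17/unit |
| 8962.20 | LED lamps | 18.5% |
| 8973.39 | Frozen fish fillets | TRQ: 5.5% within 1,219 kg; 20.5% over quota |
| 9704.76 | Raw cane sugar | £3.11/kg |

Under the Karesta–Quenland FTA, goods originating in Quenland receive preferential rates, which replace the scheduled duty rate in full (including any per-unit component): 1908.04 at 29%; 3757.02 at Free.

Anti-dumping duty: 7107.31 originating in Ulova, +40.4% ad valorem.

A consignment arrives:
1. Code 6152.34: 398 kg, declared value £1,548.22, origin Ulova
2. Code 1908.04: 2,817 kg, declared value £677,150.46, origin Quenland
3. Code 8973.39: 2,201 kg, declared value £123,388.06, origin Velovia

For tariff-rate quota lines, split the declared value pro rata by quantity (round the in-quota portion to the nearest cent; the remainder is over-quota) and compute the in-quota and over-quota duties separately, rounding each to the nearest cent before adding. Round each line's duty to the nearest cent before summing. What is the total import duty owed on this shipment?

£212,532.01

Line 1 (6152.34, Ulova, 398 kg, £1,548.22):
Base rate for 6152.34 is £2.80/kg.
Duty = 398 × £2.80 = £1,114.40.
Line 2 (1908.04, Quenland, 2,817 kg, £677,150.46):
Base rate for 1908.04 is 30%.
Origin Quenland qualifies under the Karesta–Quenland agreement and 1908.04 is covered: preferential rate 29% applies instead.
Duty = £677,150.46 × 29% = £196,373.63.
Line 3 (8973.39, Velovia, 2,201 kg, £123,388.06):
Code 8973.39 is under a tariff-rate quota (threshold 1,219 kg). In-quota: 1,219 kg at 5.5%; over-quota: 982 kg at 20.5%.
Pro-rata value split: in-quota = £123,388.06 × 1,219/2,201 = £68,337.14; over-quota = £123,388.06 − £68,337.14 = £55,050.92.
In-quota duty = £68,337.14 × 5.5% = £3,758.54. Over-quota duty = £55,050.92 × 20.5% = £11,285.44.
Line duty = £3,758.54 + £11,285.44 = £15,043.98.
Total = £1,114.40 + £196,373.63 + £15,043.98 = £212,532.01.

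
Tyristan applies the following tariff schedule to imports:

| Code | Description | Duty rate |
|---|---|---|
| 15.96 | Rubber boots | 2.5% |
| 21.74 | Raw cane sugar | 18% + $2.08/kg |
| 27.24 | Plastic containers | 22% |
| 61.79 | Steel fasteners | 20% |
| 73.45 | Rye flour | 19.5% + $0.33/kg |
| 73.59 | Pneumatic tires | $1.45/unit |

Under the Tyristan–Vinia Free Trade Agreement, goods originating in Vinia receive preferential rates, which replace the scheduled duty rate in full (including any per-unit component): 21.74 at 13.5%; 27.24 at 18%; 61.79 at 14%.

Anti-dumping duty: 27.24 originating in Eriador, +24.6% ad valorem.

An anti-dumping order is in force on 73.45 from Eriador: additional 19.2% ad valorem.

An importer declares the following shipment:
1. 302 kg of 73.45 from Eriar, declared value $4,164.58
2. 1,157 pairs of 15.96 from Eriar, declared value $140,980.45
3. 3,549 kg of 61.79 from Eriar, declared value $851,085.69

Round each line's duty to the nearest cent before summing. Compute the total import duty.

$174,653.40

Line 1 (73.45, Eriar, 302 kg, $4,164.58):
Base rate for 73.45 is 19.5% + $0.33/kg.
The additional-duty order on 73.45 targets Eriador, not Eriar; it does not apply.
Duty = $4,164.58 × 19.5% + 302 × $0.33 = $911.75.
Line 2 (15.96, Eriar, 1,157 pairs, $140,980.45):
Base rate for 15.96 is 2.5%.
Duty = $140,980.45 × 2.5% = $3,524.51.
Line 3 (61.79, Eriar, 3,549 kg, $851,085.69):
Base rate for 61.79 is 20%.
61.79 has an FTA preferential rate, but origin Eriar is not Vinia; base rate stands.
Duty = $851,085.69 × 20% = $170,217.14.
Total = $911.75 + $3,524.51 + $170,217.14 = $174,653.40.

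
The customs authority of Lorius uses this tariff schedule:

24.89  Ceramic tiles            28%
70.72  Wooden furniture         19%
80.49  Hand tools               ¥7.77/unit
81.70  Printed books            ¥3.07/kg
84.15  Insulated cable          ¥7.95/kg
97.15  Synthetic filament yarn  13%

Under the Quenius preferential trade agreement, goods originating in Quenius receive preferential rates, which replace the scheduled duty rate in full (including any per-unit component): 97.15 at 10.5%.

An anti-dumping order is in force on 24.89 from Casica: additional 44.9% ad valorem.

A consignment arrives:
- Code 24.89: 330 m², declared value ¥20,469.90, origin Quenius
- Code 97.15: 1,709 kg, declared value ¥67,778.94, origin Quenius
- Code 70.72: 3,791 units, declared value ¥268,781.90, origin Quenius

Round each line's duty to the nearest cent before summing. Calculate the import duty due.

¥63,916.92

Line 1 (24.89, Quenius, 330 m², ¥20,469.90):
Base rate for 24.89 is 28%.
Origin Quenius is the FTA partner but 24.89 is not on the preference list; base rate stands.
The additional-duty order on 24.89 targets Casica, not Quenius; it does not apply.
Duty = ¥20,469.90 × 28% = ¥5,731.57.
Line 2 (97.15, Quenius, 1,709 kg, ¥67,778.94):
Base rate for 97.15 is 13%.
Origin Quenius qualifies under the Lorius–Quenius agreement and 97.15 is covered: preferential rate 10.5% applies instead.
Duty = ¥67,778.94 × 10.5% = ¥7,116.79.
Line 3 (70.72, Quenius, 3,791 units, ¥268,781.90):
Base rate for 70.72 is 19%.
Origin Quenius is the FTA partner but 70.72 is not on the preference list; base rate stands.
Duty = ¥268,781.90 × 19% = ¥51,068.56.
Total = ¥5,731.57 + ¥7,116.79 + ¥51,068.56 = ¥63,916.92.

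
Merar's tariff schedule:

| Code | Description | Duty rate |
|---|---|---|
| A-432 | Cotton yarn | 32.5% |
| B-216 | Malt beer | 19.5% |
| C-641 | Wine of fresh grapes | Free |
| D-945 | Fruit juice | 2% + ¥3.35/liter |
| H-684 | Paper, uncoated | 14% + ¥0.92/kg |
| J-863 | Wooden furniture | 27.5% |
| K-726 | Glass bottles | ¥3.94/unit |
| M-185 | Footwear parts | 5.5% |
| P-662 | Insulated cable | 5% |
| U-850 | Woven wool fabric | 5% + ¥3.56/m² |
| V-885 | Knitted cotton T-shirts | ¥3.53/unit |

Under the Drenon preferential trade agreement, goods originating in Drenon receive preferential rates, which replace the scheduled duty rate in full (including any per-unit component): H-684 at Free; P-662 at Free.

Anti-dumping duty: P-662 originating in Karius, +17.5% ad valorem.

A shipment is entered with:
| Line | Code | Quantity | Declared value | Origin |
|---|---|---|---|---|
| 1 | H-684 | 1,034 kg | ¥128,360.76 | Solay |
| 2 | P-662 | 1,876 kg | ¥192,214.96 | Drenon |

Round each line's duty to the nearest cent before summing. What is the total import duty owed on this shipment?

Line 1 (H-684, Solay, 1,034 kg, ¥128,360.76):
Base rate for H-684 is 14% + ¥0.92/kg.
H-684 has an FTA preferential rate, but origin Solay is not Drenon; base rate stands.
Duty = ¥128,360.76 × 14% + 1,034 × ¥0.92 = ¥18,921.79.
Line 2 (P-662, Drenon, 1,876 kg, ¥192,214.96):
Base rate for P-662 is 5%.
Origin Drenon qualifies under the Merar–Drenon agreement and P-662 is covered: preferential rate Free applies instead.
The additional-duty order on P-662 targets Karius, not Drenon; it does not apply.
Duty = ¥192,214.96 × 0% = ¥0.00.
Total = ¥18,921.79 + ¥0.00 = ¥18,921.79.

¥18,921.79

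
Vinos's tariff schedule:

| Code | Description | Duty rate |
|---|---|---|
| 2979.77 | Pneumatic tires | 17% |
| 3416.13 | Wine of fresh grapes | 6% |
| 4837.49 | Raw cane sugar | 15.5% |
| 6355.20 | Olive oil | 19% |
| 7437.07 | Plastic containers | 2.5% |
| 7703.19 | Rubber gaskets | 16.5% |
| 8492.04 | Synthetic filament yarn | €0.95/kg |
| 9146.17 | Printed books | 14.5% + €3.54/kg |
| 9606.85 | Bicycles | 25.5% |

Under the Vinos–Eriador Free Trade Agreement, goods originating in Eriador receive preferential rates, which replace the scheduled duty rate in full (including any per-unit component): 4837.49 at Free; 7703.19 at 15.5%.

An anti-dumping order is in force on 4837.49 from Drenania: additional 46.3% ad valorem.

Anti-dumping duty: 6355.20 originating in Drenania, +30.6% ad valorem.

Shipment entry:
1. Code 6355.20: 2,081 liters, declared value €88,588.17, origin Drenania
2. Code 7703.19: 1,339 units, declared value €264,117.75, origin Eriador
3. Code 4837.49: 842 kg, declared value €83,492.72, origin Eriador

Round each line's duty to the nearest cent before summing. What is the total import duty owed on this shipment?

Line 1 (6355.20, Drenania, 2,081 liters, €88,588.17):
Base rate for 6355.20 is 19%.
Additional duty on 6355.20 from Drenania: +30.6%. Applied ad valorem rate: 19% + 30.6% = 49.6%.
Duty = €88,588.17 × 49.6% = €43,939.73.
Line 2 (7703.19, Eriador, 1,339 units, €264,117.75):
Base rate for 7703.19 is 16.5%.
Origin Eriador qualifies under the Vinos–Eriador agreement and 7703.19 is covered: preferential rate 15.5% applies instead.
Duty = €264,117.75 × 15.5% = €40,938.25.
Line 3 (4837.49, Eriador, 842 kg, €83,492.72):
Base rate for 4837.49 is 15.5%.
Origin Eriador qualifies under the Vinos–Eriador agreement and 4837.49 is covered: preferential rate Free applies instead.
The additional-duty order on 4837.49 targets Drenania, not Eriador; it does not apply.
Duty = €83,492.72 × 0% = €0.00.
Total = €43,939.73 + €40,938.25 + €0.00 = €84,877.98.

€84,877.98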